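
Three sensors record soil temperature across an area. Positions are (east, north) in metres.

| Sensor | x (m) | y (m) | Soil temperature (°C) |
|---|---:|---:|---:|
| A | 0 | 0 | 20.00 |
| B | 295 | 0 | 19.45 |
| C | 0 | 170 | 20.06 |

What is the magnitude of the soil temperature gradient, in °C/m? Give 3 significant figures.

0.00190 °C/m

∂T/∂x = (19.45 − 20.00) / (295 − 0) = -0.001864
∂T/∂y = (20.06 − 20.00) / (170 − 0) = +0.0003529
|∇f| = √(-0.001864² + 0.0003529²) = 0.001897 °C/m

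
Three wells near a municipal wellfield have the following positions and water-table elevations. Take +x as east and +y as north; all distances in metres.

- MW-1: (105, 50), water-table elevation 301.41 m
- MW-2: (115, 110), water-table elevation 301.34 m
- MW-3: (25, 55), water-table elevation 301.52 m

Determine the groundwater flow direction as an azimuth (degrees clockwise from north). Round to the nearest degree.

Three-point gradient (reference MW-1): Δ to MW-2 = (10, 60, -0.07), Δ to MW-3 = (-80, 5, +0.11).
∂h/∂x = -0.001433, ∂h/∂y = -0.0009278 (det = 4850).
Flow direction (−∇h) has components (+0.001433 E, +0.0009278 N).
Azimuth = atan2(E, N) = atan2(+0.001433, +0.0009278) = 57.1° ≈ 057°.

057°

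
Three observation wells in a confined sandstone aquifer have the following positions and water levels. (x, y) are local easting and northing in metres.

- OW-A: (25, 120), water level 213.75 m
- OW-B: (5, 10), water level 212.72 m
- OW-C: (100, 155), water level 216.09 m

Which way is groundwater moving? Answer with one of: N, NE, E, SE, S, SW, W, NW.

Three-point gradient (reference OW-A): Δ to OW-B = (-20, -110, -1.03), Δ to OW-C = (75, 35, +2.34).
∂h/∂x = +0.02932, ∂h/∂y = +0.004033 (det = 7550).
Flow = −∇h = (-0.02932 east, -0.004033 north), which points west.

W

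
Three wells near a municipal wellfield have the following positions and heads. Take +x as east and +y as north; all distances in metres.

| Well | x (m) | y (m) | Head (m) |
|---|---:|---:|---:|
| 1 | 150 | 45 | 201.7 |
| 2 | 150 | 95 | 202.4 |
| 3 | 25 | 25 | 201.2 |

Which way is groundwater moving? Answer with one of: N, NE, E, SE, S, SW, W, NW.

S

Differences from 1: to 2 (Δx, Δy, Δh) = (0, 50, +0.7); to 3 = (-125, -20, -0.5).
Solve a·Δx + b·Δy = Δh: det = 0·(-20) − (-125)·50 = 6250.
∂h/∂x = [(+0.7)·(-20) − (-0.5)·50] / 6250 = +0.001760
∂h/∂y = [0·(-0.5) − (-125)·(+0.7)] / 6250 = +0.01400
Flow = −∇h = (-0.001760 east, -0.01400 north), which points south.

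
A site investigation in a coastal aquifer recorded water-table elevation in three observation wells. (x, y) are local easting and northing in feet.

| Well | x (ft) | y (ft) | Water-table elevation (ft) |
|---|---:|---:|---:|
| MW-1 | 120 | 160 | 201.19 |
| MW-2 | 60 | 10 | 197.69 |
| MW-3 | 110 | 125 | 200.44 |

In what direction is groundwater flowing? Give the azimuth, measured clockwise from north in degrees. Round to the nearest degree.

225°

With h = a·x + b·y + c and MW-1 as origin, the differences give:
  (-60)·a + (-150)·b = -3.50
  (-10)·a + (-35)·b = -0.75
Eliminate b (×(-35) and ×(-150), subtract): 600·a = 10.000 → a = ∂h/∂x = +0.01667
Back-substitute: b = ∂h/∂y = +0.01667.
Flow direction (−∇h) has components (-0.01667 E, -0.01667 N).
Azimuth = atan2(E, N) = atan2(-0.01667, -0.01667) = 225.0° ≈ 225°.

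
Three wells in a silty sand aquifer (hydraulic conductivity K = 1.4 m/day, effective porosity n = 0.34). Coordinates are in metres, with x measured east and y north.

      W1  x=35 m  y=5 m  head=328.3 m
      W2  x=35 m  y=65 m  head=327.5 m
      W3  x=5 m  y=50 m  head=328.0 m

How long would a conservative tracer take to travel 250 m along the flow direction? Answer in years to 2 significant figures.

With h = a·x + b·y + c and W1 as origin, the differences give:
  0·a + 60·b = -0.8
  (-30)·a + 45·b = -0.3
Eliminate b (×45 and ×60, subtract): 1800·a = -18.00 → a = ∂h/∂x = -0.010000
Back-substitute: b = ∂h/∂y = -0.01333.
|∇h| = √(-0.010000² + -0.01333²) = 0.01666
Seepage velocity v = K·i/n = 1.4 × 0.01666 / 0.34 = 0.0686 m/day.
t = 250 / 0.0686 = 3644 days = 9.98 years.

10.0 years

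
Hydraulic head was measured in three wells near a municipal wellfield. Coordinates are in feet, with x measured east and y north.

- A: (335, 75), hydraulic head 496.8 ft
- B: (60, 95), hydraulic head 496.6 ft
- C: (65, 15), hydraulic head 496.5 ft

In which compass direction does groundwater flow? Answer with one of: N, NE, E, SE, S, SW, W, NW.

SW

Differences from A: to B (Δx, Δy, Δh) = (-275, 20, -0.2); to C = (-270, -60, -0.3).
Determinant of the coordinate differences = (-275)·(-60) − (-270)·20 = 21900.
∂h/∂x = [(-0.2)·(-60) − (-0.3)·20] / 21900 = +0.0008219
∂h/∂y = [(-275)·(-0.3) − (-270)·(-0.2)] / 21900 = +0.001301
Flow = −∇h = (-0.0008219 east, -0.001301 north), which points southwest.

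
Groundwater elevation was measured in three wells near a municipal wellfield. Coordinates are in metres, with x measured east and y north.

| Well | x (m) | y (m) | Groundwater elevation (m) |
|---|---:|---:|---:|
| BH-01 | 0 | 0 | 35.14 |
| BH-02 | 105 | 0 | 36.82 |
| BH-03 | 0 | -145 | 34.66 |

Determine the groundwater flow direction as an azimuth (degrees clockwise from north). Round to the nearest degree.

258°

∂h/∂x = (36.82 − 35.14) / (105 − 0) = +0.01600
∂h/∂y = (34.66 − 35.14) / (-145 − 0) = +0.003310
Flow direction (−∇h) has components (-0.01600 E, -0.003310 N).
Azimuth = atan2(E, N) = atan2(-0.01600, -0.003310) = 258.3° ≈ 258°.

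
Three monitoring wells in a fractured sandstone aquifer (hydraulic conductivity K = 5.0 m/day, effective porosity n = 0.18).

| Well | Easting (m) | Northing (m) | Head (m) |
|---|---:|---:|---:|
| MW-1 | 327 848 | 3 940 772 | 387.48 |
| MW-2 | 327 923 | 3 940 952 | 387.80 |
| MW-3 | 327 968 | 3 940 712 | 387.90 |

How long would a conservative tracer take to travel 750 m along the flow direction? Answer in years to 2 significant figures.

20 years

Taking MW-1 as reference: MW-2−MW-1 = (75, 180, +0.32); MW-3−MW-1 = (120, -60, +0.42).
Determinant of the coordinate differences = 75·(-60) − 120·180 = -26100.
∂h/∂x = [(+0.32)·(-60) − (+0.42)·180] / -26100 = +0.003632
∂h/∂y = [75·(+0.42) − 120·(+0.32)] / -26100 = +0.0002644
|∇h| = √(0.003632² + 0.0002644²) = 0.003642
Seepage velocity v = K·i/n = 5.0 × 0.003642 / 0.18 = 0.1012 m/day.
t = 750 / 0.1012 = 7411 days = 20.3 years.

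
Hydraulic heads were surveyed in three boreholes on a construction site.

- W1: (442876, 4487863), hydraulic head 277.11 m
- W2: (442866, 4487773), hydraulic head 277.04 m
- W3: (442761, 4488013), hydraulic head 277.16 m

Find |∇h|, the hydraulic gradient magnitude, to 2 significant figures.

Taking W1 as reference: W2−W1 = (-10, -90, -0.07); W3−W1 = (-115, 150, +0.05).
Determinant of the coordinate differences = (-10)·150 − (-115)·(-90) = -11850.
∂h/∂x = [(-0.07)·150 − (+0.05)·(-90)] / -11850 = +0.0005063
∂h/∂y = [(-10)·(+0.05) − (-115)·(-0.07)] / -11850 = +0.0007215
|∇h| = √(0.0005063² + 0.0007215²) = 0.0008814

0.00088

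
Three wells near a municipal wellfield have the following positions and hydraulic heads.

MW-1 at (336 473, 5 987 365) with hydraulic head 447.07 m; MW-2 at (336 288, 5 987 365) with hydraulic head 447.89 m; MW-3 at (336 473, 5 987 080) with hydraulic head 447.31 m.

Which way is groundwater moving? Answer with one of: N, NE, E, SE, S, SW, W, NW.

E

∂h/∂x = (447.89 − 447.07) / (336288 − 336473) = -0.004432
∂h/∂y = (447.31 − 447.07) / (5987080 − 5987365) = -0.0008421
Flow = −∇h = (+0.004432 east, +0.0008421 north), which points east.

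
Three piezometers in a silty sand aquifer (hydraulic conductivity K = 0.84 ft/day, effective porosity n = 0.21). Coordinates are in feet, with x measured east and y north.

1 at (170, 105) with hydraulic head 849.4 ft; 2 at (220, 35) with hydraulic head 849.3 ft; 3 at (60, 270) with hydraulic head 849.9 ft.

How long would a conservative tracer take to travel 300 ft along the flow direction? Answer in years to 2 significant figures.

With h = a·x + b·y + c and 1 as origin, the differences give:
  50·a + (-70)·b = -0.1
  (-110)·a + 165·b = +0.5
Eliminate b (×165 and ×(-70), subtract): 550·a = 18.50 → a = ∂h/∂x = +0.03364
Back-substitute: b = ∂h/∂y = +0.02545.
|∇h| = √(0.03364² + 0.02545²) = 0.04218
Seepage velocity v = K·i/n = 0.84 × 0.04218 / 0.21 = 0.1687 ft/day.
t = 300 / 0.1687 = 1778 days = 4.87 years.

4.9 years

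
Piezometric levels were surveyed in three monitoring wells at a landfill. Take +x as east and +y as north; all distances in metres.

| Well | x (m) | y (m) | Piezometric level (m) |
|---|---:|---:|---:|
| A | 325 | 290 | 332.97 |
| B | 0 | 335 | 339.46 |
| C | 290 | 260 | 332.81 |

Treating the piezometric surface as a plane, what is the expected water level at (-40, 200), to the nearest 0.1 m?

336.8 m

Differences from A: to B (Δx, Δy, Δh) = (-325, 45, +6.49); to C = (-35, -30, -0.16).
Solve a·Δx + b·Δy = Δh: det = (-325)·(-30) − (-35)·45 = 11325.
∂h/∂x = [(+6.49)·(-30) − (-0.16)·45] / 11325 = -0.01656
∂h/∂y = [(-325)·(-0.16) − (-35)·(+6.49)] / 11325 = +0.02465
h(-40, 200) = 332.97 + (-0.01656)·(-365) + (+0.02465)·(-90) = 332.97 +6.043 -2.218 = 336.795 m.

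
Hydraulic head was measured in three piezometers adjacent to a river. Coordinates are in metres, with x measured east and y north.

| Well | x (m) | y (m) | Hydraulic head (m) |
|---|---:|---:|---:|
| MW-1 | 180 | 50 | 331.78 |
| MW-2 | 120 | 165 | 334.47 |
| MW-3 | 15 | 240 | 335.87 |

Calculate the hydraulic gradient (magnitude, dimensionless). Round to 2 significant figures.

Taking MW-1 as reference: MW-2−MW-1 = (-60, 115, +2.69); MW-3−MW-1 = (-165, 190, +4.09).
Solve a·Δx + b·Δy = Δh: det = (-60)·190 − (-165)·115 = 7575.
∂h/∂x = [(+2.69)·190 − (+4.09)·115] / 7575 = +0.005380
∂h/∂y = [(-60)·(+4.09) − (-165)·(+2.69)] / 7575 = +0.02620
|∇h| = √(0.005380² + 0.02620²) = 0.02675

0.027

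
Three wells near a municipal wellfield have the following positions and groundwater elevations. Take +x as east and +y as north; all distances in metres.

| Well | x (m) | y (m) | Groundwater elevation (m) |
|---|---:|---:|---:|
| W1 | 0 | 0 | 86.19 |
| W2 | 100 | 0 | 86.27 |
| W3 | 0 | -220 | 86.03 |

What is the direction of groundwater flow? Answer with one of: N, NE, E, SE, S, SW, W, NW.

SW

∂h/∂x = (86.27 − 86.19) / (100 − 0) = +0.0008000
∂h/∂y = (86.03 − 86.19) / (-220 − 0) = +0.0007273
Flow = −∇h = (-0.0008000 east, -0.0007273 north), which points southwest.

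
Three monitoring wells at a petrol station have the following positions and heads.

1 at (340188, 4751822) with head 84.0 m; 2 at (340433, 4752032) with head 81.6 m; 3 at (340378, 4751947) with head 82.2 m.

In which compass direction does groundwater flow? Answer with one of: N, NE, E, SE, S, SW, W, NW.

Differences from 1: to 2 (Δx, Δy, Δh) = (245, 210, -2.4); to 3 = (190, 125, -1.8).
Solve a·Δx + b·Δy = Δh: det = 245·125 − 190·210 = -9275.
∂h/∂x = [(-2.4)·125 − (-1.8)·210] / -9275 = -0.008410
∂h/∂y = [245·(-1.8) − 190·(-2.4)] / -9275 = -0.001617
Flow = −∇h = (+0.008410 east, +0.001617 north), which points east.

E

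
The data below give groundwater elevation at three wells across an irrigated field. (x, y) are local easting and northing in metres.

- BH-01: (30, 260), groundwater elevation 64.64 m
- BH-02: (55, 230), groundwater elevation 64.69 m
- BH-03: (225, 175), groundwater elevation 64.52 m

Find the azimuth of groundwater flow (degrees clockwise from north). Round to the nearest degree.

Taking BH-01 as reference: BH-02−BH-01 = (25, -30, +0.05); BH-03−BH-01 = (195, -85, -0.12).
Determinant of the coordinate differences = 25·(-85) − 195·(-30) = 3725.
∂h/∂x = [(+0.05)·(-85) − (-0.12)·(-30)] / 3725 = -0.002107
∂h/∂y = [25·(-0.12) − 195·(+0.05)] / 3725 = -0.003423
Flow direction (−∇h) has components (+0.002107 E, +0.003423 N).
Azimuth = atan2(E, N) = atan2(+0.002107, +0.003423) = 31.6° ≈ 032°.

032°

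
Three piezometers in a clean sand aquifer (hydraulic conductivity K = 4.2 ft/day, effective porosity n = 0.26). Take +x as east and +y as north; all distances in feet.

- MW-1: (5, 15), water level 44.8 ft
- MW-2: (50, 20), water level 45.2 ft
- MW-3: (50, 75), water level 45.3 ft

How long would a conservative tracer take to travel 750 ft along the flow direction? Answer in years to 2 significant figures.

14 years

With h = a·x + b·y + c and MW-1 as origin, the differences give:
  45·a + 5·b = +0.4
  45·a + 60·b = +0.5
Eliminate b (×60 and ×5, subtract): 2475·a = 21.50 → a = ∂h/∂x = +0.008687
Back-substitute: b = ∂h/∂y = +0.001818.
|∇h| = √(0.008687² + 0.001818²) = 0.008875
Seepage velocity v = K·i/n = 4.2 × 0.008875 / 0.26 = 0.1434 ft/day.
t = 750 / 0.1434 = 5230 days = 14.3 years.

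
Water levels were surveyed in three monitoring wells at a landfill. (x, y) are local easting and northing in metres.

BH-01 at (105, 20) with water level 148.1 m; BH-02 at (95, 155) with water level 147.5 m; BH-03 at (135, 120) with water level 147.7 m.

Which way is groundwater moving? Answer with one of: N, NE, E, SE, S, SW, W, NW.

With h = a·x + b·y + c and BH-01 as origin, the differences give:
  (-10)·a + 135·b = -0.6
  30·a + 100·b = -0.4
Eliminate b (×100 and ×135, subtract): -5050·a = -6.00 → a = ∂h/∂x = +0.001188
Back-substitute: b = ∂h/∂y = -0.004356.
Flow = −∇h = (-0.001188 east, +0.004356 north), which points north.

N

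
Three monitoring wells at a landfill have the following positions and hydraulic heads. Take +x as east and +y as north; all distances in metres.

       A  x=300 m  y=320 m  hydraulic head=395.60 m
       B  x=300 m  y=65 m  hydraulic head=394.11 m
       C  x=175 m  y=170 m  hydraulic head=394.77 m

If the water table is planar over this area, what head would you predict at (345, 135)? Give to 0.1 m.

Three-point gradient (reference A): Δ to B = (0, -255, -1.49), Δ to C = (-125, -150, -0.83).
∂h/∂x = -0.0003718, ∂h/∂y = +0.005843 (det = -31875).
h(345, 135) = 395.60 + (-0.0003718)·(45) + (+0.005843)·(-185) = 395.60 -0.017 -1.081 = 394.502 m.

394.5 m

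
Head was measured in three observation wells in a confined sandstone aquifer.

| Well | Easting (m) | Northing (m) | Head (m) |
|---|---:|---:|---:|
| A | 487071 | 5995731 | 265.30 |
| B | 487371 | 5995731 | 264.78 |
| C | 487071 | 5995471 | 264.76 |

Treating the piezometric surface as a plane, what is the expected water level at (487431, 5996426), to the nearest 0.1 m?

266.1 m

∂h/∂x = (264.78 − 265.30) / (487371 − 487071) = -0.001733
∂h/∂y = (264.76 − 265.30) / (5995471 − 5995731) = +0.002077
h(487431, 5996426) = 265.30 + (-0.001733)·(360) + (+0.002077)·(695) = 265.30 -0.624 +1.443 = 266.119 m.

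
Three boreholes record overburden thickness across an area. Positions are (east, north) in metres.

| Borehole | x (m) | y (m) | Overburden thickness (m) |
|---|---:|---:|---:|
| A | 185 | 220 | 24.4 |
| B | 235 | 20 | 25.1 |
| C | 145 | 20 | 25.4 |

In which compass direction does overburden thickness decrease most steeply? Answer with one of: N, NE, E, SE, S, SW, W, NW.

With d = a·x + b·y + c and A as origin, the differences give:
  50·a + (-200)·b = +0.7
  (-40)·a + (-200)·b = +1.0
Eliminate b (×(-200) and ×(-200), subtract): -18000·a = 60.00 → a = ∂d/∂x = -0.003333
Back-substitute: b = ∂d/∂y = -0.004333.
Steepest decrease is along −∇f = (+0.003333 E, +0.004333 N) → northeast.

NE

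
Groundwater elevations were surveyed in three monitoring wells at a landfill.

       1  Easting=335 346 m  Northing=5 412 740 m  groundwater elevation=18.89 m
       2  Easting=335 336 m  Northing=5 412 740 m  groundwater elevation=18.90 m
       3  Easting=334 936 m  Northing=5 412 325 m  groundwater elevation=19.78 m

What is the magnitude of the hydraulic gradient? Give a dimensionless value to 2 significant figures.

0.0015

With h = a·x + b·y + c and 1 as origin, the differences give:
  (-10)·a + 0·b = +0.01
  (-410)·a + (-415)·b = +0.89
Eliminate b (×(-415) and ×0, subtract): 4150·a = -4.150 → a = ∂h/∂x = -0.0010000
Back-substitute: b = ∂h/∂y = -0.001157.
|∇h| = √(-0.0010000² + -0.001157²) = 0.001529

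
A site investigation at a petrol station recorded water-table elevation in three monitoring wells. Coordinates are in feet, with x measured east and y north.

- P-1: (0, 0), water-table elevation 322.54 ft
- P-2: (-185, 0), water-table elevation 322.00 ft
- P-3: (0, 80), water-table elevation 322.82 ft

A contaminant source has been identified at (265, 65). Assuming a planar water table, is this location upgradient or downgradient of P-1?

∂h/∂x = (322.00 − 322.54) / (-185 − 0) = +0.002919
∂h/∂y = (322.82 − 322.54) / (80 − 0) = +0.003500
Head at (265, 65) = 322.54 + (+0.002919)·(265) + (+0.003500)·(65) = 323.54 ft.
That is higher than the 322.54 ft at P-1, so the point is upgradient.

upgradient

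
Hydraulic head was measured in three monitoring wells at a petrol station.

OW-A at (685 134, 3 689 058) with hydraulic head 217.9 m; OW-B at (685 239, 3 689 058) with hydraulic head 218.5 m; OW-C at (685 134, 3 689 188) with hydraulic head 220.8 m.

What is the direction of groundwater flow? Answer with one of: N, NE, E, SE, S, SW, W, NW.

S

∂h/∂x = (218.5 − 217.9) / (685239 − 685134) = +0.005714
∂h/∂y = (220.8 − 217.9) / (3689188 − 3689058) = +0.02231
Flow = −∇h = (-0.005714 east, -0.02231 north), which points south.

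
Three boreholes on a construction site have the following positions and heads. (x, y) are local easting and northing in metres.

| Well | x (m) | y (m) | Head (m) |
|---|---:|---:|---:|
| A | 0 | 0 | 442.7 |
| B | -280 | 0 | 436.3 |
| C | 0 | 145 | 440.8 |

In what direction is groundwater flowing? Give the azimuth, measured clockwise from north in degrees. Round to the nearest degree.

∂h/∂x = (436.3 − 442.7) / (-280 − 0) = +0.02286
∂h/∂y = (440.8 − 442.7) / (145 − 0) = -0.01310
Flow direction (−∇h) has components (-0.02286 E, +0.01310 N).
Azimuth = atan2(E, N) = atan2(-0.02286, +0.01310) = 299.8° ≈ 300°.

300°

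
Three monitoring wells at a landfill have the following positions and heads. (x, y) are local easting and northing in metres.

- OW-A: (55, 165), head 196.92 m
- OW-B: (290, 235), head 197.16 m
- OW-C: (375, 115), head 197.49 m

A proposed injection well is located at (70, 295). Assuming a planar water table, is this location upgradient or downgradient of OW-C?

With h = a·x + b·y + c and OW-A as origin, the differences give:
  235·a + 70·b = +0.24
  320·a + (-50)·b = +0.57
Eliminate b (×(-50) and ×70, subtract): -34150·a = -51.900 → a = ∂h/∂x = +0.001520
Back-substitute: b = ∂h/∂y = -0.001673.
Head at (70, 295) = 196.92 + (+0.001520)·(15) + (-0.001673)·(130) = 196.73 m.
That is lower than the 197.49 m at OW-C, so the point is downgradient.

downgradient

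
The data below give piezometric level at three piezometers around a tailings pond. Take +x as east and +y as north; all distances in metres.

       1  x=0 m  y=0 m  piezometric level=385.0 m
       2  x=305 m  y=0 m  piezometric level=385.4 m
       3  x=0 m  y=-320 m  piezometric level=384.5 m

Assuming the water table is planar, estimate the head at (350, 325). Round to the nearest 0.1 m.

386.0 m

∂h/∂x = (385.4 − 385.0) / (305 − 0) = +0.001311
∂h/∂y = (384.5 − 385.0) / (-320 − 0) = +0.001563
h(350, 325) = 385.0 + (+0.001311)·(350) + (+0.001563)·(325) = 385.0 +0.459 +0.508 = 385.967 m.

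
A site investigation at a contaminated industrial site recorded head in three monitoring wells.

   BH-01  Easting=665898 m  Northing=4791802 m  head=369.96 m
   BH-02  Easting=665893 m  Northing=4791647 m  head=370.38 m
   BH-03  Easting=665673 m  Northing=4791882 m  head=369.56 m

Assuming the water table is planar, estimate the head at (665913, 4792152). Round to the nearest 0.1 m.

Taking BH-01 as reference: BH-02−BH-01 = (-5, -155, +0.42); BH-03−BH-01 = (-225, 80, -0.40).
Determinant of the coordinate differences = (-5)·80 − (-225)·(-155) = -35275.
∂h/∂x = [(+0.42)·80 − (-0.40)·(-155)] / -35275 = +0.0008051
∂h/∂y = [(-5)·(-0.40) − (-225)·(+0.42)] / -35275 = -0.002736
h(665913, 4792152) = 369.96 + (+0.0008051)·(15) + (-0.002736)·(350) = 369.96 +0.012 -0.957 = 369.015 m.

369.0 m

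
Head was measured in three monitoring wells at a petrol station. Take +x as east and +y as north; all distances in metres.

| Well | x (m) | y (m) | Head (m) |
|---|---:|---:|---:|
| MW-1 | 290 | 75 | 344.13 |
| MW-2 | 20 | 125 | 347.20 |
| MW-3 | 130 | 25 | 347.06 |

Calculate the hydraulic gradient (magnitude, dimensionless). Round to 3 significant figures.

Three-point gradient (reference MW-1): Δ to MW-2 = (-270, 50, +3.07), Δ to MW-3 = (-160, -50, +2.93).
∂h/∂x = -0.01395, ∂h/∂y = -0.01395 (det = 21500).
|∇h| = √(-0.01395² + -0.01395²) = 0.01973

0.0197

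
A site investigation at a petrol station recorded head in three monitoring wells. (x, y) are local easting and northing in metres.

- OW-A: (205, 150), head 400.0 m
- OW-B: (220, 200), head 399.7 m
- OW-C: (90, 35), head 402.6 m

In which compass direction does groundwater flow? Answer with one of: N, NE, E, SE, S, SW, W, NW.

E

With h = a·x + b·y + c and OW-A as origin, the differences give:
  15·a + 50·b = -0.3
  (-115)·a + (-115)·b = +2.6
Eliminate b (×(-115) and ×50, subtract): 4025·a = -95.50 → a = ∂h/∂x = -0.02373
Back-substitute: b = ∂h/∂y = +0.001118.
Flow = −∇h = (+0.02373 east, -0.001118 north), which points east.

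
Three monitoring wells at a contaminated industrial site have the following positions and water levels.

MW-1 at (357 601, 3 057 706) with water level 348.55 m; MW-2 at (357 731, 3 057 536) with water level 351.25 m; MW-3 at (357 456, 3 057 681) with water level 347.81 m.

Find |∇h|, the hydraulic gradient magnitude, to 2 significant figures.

With h = a·x + b·y + c and MW-1 as origin, the differences give:
  130·a + (-170)·b = +2.70
  (-145)·a + (-25)·b = -0.74
Eliminate b (×(-25) and ×(-170), subtract): -27900·a = -193.300 → a = ∂h/∂x = +0.006928
Back-substitute: b = ∂h/∂y = -0.01058.
|∇h| = √(0.006928² + -0.01058²) = 0.01265

0.013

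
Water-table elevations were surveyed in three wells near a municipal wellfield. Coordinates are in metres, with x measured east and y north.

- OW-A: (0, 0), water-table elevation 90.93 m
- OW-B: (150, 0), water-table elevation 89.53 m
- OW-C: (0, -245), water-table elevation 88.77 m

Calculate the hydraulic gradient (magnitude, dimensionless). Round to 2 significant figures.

0.013

∂h/∂x = (89.53 − 90.93) / (150 − 0) = -0.009333
∂h/∂y = (88.77 − 90.93) / (-245 − 0) = +0.008816
|∇h| = √(-0.009333² + 0.008816²) = 0.01284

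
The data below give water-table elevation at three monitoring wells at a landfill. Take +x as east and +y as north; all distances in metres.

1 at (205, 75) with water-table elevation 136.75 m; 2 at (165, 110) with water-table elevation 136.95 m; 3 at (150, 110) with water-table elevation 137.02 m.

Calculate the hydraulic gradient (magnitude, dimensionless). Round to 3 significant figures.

Differences from 1: to 2 (Δx, Δy, Δh) = (-40, 35, +0.20); to 3 = (-55, 35, +0.27).
Determinant of the coordinate differences = (-40)·35 − (-55)·35 = 525.
∂h/∂x = [(+0.20)·35 − (+0.27)·35] / 525 = -0.004667
∂h/∂y = [(-40)·(+0.27) − (-55)·(+0.20)] / 525 = +0.0003810
|∇h| = √(-0.004667² + 0.0003810²) = 0.004683

0.00468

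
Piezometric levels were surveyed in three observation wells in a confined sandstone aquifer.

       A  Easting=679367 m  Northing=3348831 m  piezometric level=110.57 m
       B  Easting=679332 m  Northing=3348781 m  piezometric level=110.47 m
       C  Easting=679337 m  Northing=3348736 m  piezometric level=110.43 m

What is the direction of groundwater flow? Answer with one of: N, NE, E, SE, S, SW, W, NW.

SW

With h = a·x + b·y + c and A as origin, the differences give:
  (-35)·a + (-50)·b = -0.10
  (-30)·a + (-95)·b = -0.14
Eliminate b (×(-95) and ×(-50), subtract): 1825·a = 2.500 → a = ∂h/∂x = +0.001370
Back-substitute: b = ∂h/∂y = +0.001041.
Flow = −∇h = (-0.001370 east, -0.001041 north), which points southwest.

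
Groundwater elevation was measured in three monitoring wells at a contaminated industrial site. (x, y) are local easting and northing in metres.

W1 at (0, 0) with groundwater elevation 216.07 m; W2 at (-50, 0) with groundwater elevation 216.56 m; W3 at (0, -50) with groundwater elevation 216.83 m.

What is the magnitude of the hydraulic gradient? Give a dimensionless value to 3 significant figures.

∂h/∂x = (216.56 − 216.07) / (-50 − 0) = -0.009800
∂h/∂y = (216.83 − 216.07) / (-50 − 0) = -0.01520
|∇h| = √(-0.009800² + -0.01520²) = 0.01809

0.0181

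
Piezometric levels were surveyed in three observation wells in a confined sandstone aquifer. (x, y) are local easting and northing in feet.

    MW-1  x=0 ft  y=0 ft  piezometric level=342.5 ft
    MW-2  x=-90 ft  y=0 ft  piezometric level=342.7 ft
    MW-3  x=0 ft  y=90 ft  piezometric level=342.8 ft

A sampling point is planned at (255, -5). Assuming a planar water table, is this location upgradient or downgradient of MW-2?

downgradient

∂h/∂x = (342.7 − 342.5) / (-90 − 0) = -0.002222
∂h/∂y = (342.8 − 342.5) / (90 − 0) = +0.003333
Head at (255, -5) = 342.5 + (-0.002222)·(255) + (+0.003333)·(-5) = 341.92 ft.
That is lower than the 342.7 ft at MW-2, so the point is downgradient.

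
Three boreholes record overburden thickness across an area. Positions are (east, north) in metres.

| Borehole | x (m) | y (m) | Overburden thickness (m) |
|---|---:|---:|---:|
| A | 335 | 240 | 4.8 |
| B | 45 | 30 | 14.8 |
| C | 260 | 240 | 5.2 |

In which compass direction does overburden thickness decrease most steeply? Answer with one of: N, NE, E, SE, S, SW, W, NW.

Three-point gradient (reference A): Δ to B = (-290, -210, +10.0), Δ to C = (-75, 0, +0.4).
∂d/∂x = -0.005333, ∂d/∂y = -0.04025 (det = -15750).
Steepest decrease is along −∇f = (+0.005333 E, +0.04025 N) → north.

N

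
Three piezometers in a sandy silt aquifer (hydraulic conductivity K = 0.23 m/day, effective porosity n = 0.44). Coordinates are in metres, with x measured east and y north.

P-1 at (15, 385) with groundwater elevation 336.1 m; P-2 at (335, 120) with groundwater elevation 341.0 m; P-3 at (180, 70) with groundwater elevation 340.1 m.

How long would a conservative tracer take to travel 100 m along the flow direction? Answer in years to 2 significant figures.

With h = a·x + b·y + c and P-1 as origin, the differences give:
  320·a + (-265)·b = +4.9
  165·a + (-315)·b = +4.0
Eliminate b (×(-315) and ×(-265), subtract): -57075·a = -483.50 → a = ∂h/∂x = +0.008471
Back-substitute: b = ∂h/∂y = -0.008261.
|∇h| = √(0.008471² + -0.008261²) = 0.01183
Seepage velocity v = K·i/n = 0.23 × 0.01183 / 0.44 = 0.006184 m/day.
t = 100 / 0.006184 = 1.617e+04 days = 44.3 years.

44 years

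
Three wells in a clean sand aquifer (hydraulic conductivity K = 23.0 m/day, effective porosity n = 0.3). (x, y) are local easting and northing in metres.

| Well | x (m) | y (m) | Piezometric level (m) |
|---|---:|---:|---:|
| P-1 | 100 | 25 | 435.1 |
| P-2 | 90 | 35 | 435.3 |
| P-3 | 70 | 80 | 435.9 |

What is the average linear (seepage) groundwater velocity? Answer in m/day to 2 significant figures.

With h = a·x + b·y + c and P-1 as origin, the differences give:
  (-10)·a + 10·b = +0.2
  (-30)·a + 55·b = +0.8
Eliminate b (×55 and ×10, subtract): -250·a = 3.00 → a = ∂h/∂x = -0.01200
Back-substitute: b = ∂h/∂y = +0.008000.
|∇h| = √(-0.01200² + 0.008000²) = 0.01442
Seepage velocity v = K·i/n = 23.0 × 0.01442 / 0.3 = 1.106 m/day.

1.1 m/day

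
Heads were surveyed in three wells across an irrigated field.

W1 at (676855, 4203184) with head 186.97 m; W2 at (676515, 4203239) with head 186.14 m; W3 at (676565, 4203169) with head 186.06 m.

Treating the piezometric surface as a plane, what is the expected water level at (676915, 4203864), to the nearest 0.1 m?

189.4 m

With h = a·x + b·y + c and W1 as origin, the differences give:
  (-340)·a + 55·b = -0.83
  (-290)·a + (-15)·b = -0.91
Eliminate b (×(-15) and ×55, subtract): 21050·a = 62.500 → a = ∂h/∂x = +0.002969
Back-substitute: b = ∂h/∂y = +0.003264.
h(676915, 4203864) = 186.97 + (+0.002969)·(60) + (+0.003264)·(680) = 186.97 +0.178 +2.219 = 189.367 m.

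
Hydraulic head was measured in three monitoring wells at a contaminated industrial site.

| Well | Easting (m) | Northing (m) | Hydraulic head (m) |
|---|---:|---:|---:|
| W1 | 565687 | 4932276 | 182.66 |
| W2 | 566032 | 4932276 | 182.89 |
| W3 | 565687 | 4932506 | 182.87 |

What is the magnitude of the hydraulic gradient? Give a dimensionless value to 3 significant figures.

∂h/∂x = (182.89 − 182.66) / (566032 − 565687) = +0.0006667
∂h/∂y = (182.87 − 182.66) / (4932506 − 4932276) = +0.0009130
|∇h| = √(0.0006667² + 0.0009130²) = 0.001131

0.00113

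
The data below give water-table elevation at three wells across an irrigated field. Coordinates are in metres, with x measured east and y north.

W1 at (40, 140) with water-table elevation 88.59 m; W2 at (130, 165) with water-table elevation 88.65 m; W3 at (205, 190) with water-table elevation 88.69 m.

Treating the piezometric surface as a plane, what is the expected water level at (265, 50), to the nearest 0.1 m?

89.1 m

Three-point gradient (reference W1): Δ to W2 = (90, 25, +0.06), Δ to W3 = (165, 50, +0.10).
∂h/∂x = +0.001333, ∂h/∂y = -0.002400 (det = 375).
h(265, 50) = 88.59 + (+0.001333)·(225) + (-0.002400)·(-90) = 88.59 +0.300 +0.216 = 89.106 m.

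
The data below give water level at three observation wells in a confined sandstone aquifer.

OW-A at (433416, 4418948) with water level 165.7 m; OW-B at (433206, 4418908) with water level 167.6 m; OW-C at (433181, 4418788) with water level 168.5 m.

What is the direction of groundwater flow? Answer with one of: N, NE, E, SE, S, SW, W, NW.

Taking OW-A as reference: OW-B−OW-A = (-210, -40, +1.9); OW-C−OW-A = (-235, -160, +2.8).
Solve a·Δx + b·Δy = Δh: det = (-210)·(-160) − (-235)·(-40) = 24200.
∂h/∂x = [(+1.9)·(-160) − (+2.8)·(-40)] / 24200 = -0.007934
∂h/∂y = [(-210)·(+2.8) − (-235)·(+1.9)] / 24200 = -0.005847
Flow = −∇h = (+0.007934 east, +0.005847 north), which points northeast.

NE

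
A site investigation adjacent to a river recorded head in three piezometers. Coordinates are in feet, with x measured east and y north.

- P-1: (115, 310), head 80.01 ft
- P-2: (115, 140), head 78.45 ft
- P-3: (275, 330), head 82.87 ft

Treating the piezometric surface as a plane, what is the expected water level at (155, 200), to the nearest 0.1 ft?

Differences from P-1: to P-2 (Δx, Δy, Δh) = (0, -170, -1.56); to P-3 = (160, 20, +2.86).
Determinant of the coordinate differences = 0·20 − 160·(-170) = 27200.
∂h/∂x = [(-1.56)·20 − (+2.86)·(-170)] / 27200 = +0.01673
∂h/∂y = [0·(+2.86) − 160·(-1.56)] / 27200 = +0.009176
h(155, 200) = 80.01 + (+0.01673)·(40) + (+0.009176)·(-110) = 80.01 +0.669 -1.009 = 79.670 ft.

79.7 ft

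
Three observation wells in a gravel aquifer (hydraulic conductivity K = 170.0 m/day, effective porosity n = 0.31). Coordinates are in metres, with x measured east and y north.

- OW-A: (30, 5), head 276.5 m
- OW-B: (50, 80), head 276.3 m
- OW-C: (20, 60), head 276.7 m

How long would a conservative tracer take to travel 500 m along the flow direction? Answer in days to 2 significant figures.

Three-point gradient (reference OW-A): Δ to OW-B = (20, 75, -0.2), Δ to OW-C = (-10, 55, +0.2).
∂h/∂x = -0.01405, ∂h/∂y = +0.001081 (det = 1850).
|∇h| = √(-0.01405² + 0.001081²) = 0.01409
Seepage velocity v = K·i/n = 170.0 × 0.01409 / 0.31 = 7.727 m/day.
t = 500 / 7.727 = 64.71 days.

65 days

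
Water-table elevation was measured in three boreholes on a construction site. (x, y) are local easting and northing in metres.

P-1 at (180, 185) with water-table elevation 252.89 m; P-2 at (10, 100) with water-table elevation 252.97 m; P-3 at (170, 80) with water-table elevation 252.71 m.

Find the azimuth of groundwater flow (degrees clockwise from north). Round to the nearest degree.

143°

Differences from P-1: to P-2 (Δx, Δy, Δh) = (-170, -85, +0.08); to P-3 = (-10, -105, -0.18).
Solve a·Δx + b·Δy = Δh: det = (-170)·(-105) − (-10)·(-85) = 17000.
∂h/∂x = [(+0.08)·(-105) − (-0.18)·(-85)] / 17000 = -0.001394
∂h/∂y = [(-170)·(-0.18) − (-10)·(+0.08)] / 17000 = +0.001847
Flow direction (−∇h) has components (+0.001394 E, -0.001847 N).
Azimuth = atan2(E, N) = atan2(+0.001394, -0.001847) = 143.0° ≈ 143°.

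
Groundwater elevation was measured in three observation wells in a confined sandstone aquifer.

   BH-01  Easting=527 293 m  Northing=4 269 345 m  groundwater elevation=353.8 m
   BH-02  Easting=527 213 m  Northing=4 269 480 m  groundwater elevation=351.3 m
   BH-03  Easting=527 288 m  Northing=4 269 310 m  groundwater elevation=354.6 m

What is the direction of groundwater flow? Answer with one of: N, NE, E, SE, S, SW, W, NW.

N

Taking BH-01 as reference: BH-02−BH-01 = (-80, 135, -2.5); BH-03−BH-01 = (-5, -35, +0.8).
Solve a·Δx + b·Δy = Δh: det = (-80)·(-35) − (-5)·135 = 3475.
∂h/∂x = [(-2.5)·(-35) − (+0.8)·135] / 3475 = -0.005899
∂h/∂y = [(-80)·(+0.8) − (-5)·(-2.5)] / 3475 = -0.02201
Flow = −∇h = (+0.005899 east, +0.02201 north), which points north.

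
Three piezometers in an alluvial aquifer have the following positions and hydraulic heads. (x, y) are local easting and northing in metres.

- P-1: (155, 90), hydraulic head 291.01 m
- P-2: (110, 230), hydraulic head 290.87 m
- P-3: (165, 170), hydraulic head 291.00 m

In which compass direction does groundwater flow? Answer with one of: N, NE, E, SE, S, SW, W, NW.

W

With h = a·x + b·y + c and P-1 as origin, the differences give:
  (-45)·a + 140·b = -0.14
  10·a + 80·b = -0.01
Eliminate b (×80 and ×140, subtract): -5000·a = -9.800 → a = ∂h/∂x = +0.001960
Back-substitute: b = ∂h/∂y = -0.0003700.
Flow = −∇h = (-0.001960 east, +0.0003700 north), which points west.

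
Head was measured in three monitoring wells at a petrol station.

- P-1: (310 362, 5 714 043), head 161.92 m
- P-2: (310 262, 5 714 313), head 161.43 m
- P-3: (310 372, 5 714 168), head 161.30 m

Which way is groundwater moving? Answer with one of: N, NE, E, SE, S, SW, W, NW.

Differences from P-1: to P-2 (Δx, Δy, Δh) = (-100, 270, -0.49); to P-3 = (10, 125, -0.62).
Determinant of the coordinate differences = (-100)·125 − 10·270 = -15200.
∂h/∂x = [(-0.49)·125 − (-0.62)·270] / -15200 = -0.006984
∂h/∂y = [(-100)·(-0.62) − 10·(-0.49)] / -15200 = -0.004401
Flow = −∇h = (+0.006984 east, +0.004401 north), which points northeast.

NE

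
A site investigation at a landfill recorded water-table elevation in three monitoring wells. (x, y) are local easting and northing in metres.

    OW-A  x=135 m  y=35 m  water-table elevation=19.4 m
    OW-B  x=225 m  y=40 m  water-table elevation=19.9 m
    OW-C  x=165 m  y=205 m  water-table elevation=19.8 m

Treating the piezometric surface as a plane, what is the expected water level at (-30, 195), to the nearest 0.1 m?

18.7 m

With h = a·x + b·y + c and OW-A as origin, the differences give:
  90·a + 5·b = +0.5
  30·a + 170·b = +0.4
Eliminate b (×170 and ×5, subtract): 15150·a = 83.00 → a = ∂h/∂x = +0.005479
Back-substitute: b = ∂h/∂y = +0.001386.
h(-30, 195) = 19.4 + (+0.005479)·(-165) + (+0.001386)·(160) = 19.4 -0.904 +0.222 = 18.718 m.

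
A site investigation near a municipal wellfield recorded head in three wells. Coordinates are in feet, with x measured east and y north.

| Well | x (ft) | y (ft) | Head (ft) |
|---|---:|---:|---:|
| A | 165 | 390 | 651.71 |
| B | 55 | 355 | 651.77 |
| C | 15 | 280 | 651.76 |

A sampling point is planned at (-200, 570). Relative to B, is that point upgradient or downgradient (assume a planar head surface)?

With h = a·x + b·y + c and A as origin, the differences give:
  (-110)·a + (-35)·b = +0.06
  (-150)·a + (-110)·b = +0.05
Eliminate b (×(-110) and ×(-35), subtract): 6850·a = -4.850 → a = ∂h/∂x = -0.0007080
Back-substitute: b = ∂h/∂y = +0.0005109.
Head at (-200, 570) = 651.71 + (-0.0007080)·(-365) + (+0.0005109)·(180) = 652.06 ft.
That is higher than the 651.77 ft at B, so the point is upgradient.

upgradient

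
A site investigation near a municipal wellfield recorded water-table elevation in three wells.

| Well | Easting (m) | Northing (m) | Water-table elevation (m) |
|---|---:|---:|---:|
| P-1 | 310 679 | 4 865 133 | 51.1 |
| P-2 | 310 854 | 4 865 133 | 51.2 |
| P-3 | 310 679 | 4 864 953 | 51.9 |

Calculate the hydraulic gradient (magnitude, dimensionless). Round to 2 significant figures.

∂h/∂x = (51.2 − 51.1) / (310854 − 310679) = +0.0005714
∂h/∂y = (51.9 − 51.1) / (4864953 − 4865133) = -0.004444
|∇h| = √(0.0005714² + -0.004444²) = 0.004481

0.0045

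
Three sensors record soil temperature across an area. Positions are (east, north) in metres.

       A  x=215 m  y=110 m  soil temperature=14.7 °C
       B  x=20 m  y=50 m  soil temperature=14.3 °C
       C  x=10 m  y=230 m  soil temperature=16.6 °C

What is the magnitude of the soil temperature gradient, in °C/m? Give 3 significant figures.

0.0128 °C/m

Three-point gradient (reference A): Δ to B = (-195, -60, -0.4), Δ to C = (-205, 120, +1.9).
∂T/∂x = -0.001849, ∂T/∂y = +0.01268 (det = -35700).
|∇f| = √(-0.001849² + 0.01268²) = 0.01281 °C/m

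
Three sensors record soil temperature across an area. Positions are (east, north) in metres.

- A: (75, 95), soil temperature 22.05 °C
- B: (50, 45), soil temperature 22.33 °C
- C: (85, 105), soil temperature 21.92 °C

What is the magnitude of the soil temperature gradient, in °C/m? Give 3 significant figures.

Taking A as reference: B−A = (-25, -50, +0.28); C−A = (10, 10, -0.13).
Determinant of the coordinate differences = (-25)·10 − 10·(-50) = 250.
∂T/∂x = [(+0.28)·10 − (-0.13)·(-50)] / 250 = -0.01480
∂T/∂y = [(-25)·(-0.13) − 10·(+0.28)] / 250 = +0.001800
|∇f| = √(-0.01480² + 0.001800²) = 0.01491 °C/m

0.0149 °C/m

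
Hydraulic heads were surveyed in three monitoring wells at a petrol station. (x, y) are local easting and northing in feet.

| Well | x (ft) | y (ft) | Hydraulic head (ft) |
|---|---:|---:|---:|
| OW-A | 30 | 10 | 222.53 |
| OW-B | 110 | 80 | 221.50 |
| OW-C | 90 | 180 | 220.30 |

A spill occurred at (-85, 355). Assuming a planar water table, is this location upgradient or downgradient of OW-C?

downgradient

Taking OW-A as reference: OW-B−OW-A = (80, 70, -1.03); OW-C−OW-A = (60, 170, -2.23).
Solve a·Δx + b·Δy = Δh: det = 80·170 − 60·70 = 9400.
∂h/∂x = [(-1.03)·170 − (-2.23)·70] / 9400 = -0.002021
∂h/∂y = [80·(-2.23) − 60·(-1.03)] / 9400 = -0.01240
Head at (-85, 355) = 222.53 + (-0.002021)·(-115) + (-0.01240)·(345) = 218.48 ft.
That is lower than the 220.30 ft at OW-C, so the point is downgradient.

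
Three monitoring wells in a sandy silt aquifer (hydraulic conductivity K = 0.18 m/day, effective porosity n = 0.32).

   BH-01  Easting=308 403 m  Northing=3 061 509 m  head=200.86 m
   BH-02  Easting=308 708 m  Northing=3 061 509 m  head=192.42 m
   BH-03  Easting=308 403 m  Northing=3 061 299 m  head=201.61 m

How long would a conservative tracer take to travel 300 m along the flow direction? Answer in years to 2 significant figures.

∂h/∂x = (192.42 − 200.86) / (308708 − 308403) = -0.02767
∂h/∂y = (201.61 − 200.86) / (3061299 − 3061509) = -0.003571
|∇h| = √(-0.02767² + -0.003571²) = 0.0279
Seepage velocity v = K·i/n = 0.18 × 0.0279 / 0.32 = 0.01569 m/day.
t = 300 / 0.01569 = 1.912e+04 days = 52.3 years.

52 years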